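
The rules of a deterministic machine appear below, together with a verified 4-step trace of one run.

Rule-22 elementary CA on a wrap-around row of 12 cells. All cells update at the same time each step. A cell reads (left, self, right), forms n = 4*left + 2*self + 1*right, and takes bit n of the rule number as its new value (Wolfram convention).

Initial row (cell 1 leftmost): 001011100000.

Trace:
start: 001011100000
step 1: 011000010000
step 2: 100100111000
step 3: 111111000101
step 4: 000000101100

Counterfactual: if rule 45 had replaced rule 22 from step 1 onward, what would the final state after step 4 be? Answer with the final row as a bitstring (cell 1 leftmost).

110011100110

(re-executing steps 1..4 under rule 45; state before step 1: 001011100000)
step 1: 101110001111
step 2: 011000101000
step 3: 010010111011
step 4: 110011100110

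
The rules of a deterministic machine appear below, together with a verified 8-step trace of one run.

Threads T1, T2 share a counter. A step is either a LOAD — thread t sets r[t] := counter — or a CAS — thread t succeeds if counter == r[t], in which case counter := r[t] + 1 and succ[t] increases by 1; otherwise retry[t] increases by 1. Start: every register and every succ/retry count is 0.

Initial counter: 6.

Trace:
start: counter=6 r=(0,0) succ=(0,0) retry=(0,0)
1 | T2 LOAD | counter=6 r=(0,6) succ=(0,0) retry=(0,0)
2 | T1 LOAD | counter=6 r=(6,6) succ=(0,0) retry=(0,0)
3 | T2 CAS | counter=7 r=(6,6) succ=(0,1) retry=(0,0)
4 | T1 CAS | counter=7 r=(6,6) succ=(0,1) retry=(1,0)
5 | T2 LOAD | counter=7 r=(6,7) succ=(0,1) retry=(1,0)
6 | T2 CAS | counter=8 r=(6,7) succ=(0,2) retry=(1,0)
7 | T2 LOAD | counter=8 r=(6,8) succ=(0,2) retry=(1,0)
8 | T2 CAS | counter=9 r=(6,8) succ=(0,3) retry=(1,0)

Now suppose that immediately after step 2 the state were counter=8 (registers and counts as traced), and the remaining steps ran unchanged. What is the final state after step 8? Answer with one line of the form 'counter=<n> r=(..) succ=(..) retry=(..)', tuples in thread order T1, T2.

state after step 2 := counter=8 r=(6,6) succ=(0,0) retry=(0,0)
3 | T2 CAS | counter=8 r=(6,6) succ=(0,0) retry=(0,1)
4 | T1 CAS | counter=8 r=(6,6) succ=(0,0) retry=(1,1)
5 | T2 LOAD | counter=8 r=(6,8) succ=(0,0) retry=(1,1)
6 | T2 CAS | counter=9 r=(6,8) succ=(0,1) retry=(1,1)
7 | T2 LOAD | counter=9 r=(6,9) succ=(0,1) retry=(1,1)
8 | T2 CAS | counter=10 r=(6,9) succ=(0,2) retry=(1,1)

counter=10 r=(6,9) succ=(0,2) retry=(1,1)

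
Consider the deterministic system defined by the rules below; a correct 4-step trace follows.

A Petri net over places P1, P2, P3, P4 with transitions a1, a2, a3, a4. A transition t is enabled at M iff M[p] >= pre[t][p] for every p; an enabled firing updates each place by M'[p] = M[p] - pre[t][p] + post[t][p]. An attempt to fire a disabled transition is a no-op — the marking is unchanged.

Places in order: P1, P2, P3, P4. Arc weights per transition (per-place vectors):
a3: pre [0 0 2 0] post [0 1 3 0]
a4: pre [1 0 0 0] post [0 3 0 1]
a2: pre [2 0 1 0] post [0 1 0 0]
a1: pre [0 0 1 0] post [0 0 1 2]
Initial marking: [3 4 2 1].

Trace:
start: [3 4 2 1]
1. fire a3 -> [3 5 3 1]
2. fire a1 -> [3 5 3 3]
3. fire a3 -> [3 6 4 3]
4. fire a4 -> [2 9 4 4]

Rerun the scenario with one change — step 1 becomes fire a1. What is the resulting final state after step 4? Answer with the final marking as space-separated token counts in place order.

(re-executing from step 1 with the substitution; state before step 1: [3 4 2 1])
1. fire a1 -> [3 4 2 3]
2. fire a1 -> [3 4 2 5]
3. fire a3 -> [3 5 3 5]
4. fire a4 -> [2 8 3 6]

2 8 3 6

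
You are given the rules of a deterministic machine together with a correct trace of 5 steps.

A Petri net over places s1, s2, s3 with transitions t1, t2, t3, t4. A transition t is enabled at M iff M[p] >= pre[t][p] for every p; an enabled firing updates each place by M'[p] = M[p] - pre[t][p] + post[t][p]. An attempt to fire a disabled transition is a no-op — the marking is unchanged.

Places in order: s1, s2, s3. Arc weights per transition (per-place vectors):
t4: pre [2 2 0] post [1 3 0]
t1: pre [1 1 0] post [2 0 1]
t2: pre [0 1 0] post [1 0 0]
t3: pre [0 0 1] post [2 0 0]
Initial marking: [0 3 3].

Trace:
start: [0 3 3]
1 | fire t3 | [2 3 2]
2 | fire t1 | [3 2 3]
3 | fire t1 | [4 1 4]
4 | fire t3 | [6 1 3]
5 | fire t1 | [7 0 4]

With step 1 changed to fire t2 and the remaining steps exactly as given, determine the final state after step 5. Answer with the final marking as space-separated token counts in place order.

5 0 4

(re-executing from step 1 with the substitution; state before step 1: [0 3 3])
1 | fire t2 | [1 2 3]
2 | fire t1 | [2 1 4]
3 | fire t1 | [3 0 5]
4 | fire t3 | [5 0 4]
5 | fire t1 | [5 0 4]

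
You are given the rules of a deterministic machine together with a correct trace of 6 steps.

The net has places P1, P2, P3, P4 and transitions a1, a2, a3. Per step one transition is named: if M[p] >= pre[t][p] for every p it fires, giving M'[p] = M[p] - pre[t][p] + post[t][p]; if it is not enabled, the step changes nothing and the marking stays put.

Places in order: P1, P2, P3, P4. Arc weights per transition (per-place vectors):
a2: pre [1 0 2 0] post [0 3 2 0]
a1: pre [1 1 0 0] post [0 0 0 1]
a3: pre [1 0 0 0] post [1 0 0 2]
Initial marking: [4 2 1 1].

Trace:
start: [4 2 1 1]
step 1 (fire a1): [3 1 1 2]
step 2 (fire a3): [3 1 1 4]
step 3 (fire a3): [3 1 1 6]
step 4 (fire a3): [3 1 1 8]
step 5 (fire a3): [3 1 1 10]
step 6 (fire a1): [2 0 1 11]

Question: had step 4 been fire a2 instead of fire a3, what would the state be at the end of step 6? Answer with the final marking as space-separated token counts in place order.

(re-executing from step 4 with the substitution; state before step 4: [3 1 1 6])
step 4 (fire a2): [3 1 1 6]
step 5 (fire a3): [3 1 1 8]
step 6 (fire a1): [2 0 1 9]

2 0 1 9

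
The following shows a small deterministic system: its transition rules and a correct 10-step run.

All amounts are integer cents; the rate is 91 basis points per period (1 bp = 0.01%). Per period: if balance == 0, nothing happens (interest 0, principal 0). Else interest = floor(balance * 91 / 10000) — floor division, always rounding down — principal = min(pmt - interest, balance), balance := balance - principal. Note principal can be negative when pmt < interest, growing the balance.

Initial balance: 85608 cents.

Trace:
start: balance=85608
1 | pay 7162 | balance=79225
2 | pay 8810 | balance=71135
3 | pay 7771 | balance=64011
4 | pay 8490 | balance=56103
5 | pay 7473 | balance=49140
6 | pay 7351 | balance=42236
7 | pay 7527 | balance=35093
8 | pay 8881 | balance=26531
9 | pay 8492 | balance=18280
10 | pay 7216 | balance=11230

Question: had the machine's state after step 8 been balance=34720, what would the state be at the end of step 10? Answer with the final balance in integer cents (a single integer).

state after step 8 := balance=34720
9 | pay 8492 | balance=26543
10 | pay 7216 | balance=19568

19568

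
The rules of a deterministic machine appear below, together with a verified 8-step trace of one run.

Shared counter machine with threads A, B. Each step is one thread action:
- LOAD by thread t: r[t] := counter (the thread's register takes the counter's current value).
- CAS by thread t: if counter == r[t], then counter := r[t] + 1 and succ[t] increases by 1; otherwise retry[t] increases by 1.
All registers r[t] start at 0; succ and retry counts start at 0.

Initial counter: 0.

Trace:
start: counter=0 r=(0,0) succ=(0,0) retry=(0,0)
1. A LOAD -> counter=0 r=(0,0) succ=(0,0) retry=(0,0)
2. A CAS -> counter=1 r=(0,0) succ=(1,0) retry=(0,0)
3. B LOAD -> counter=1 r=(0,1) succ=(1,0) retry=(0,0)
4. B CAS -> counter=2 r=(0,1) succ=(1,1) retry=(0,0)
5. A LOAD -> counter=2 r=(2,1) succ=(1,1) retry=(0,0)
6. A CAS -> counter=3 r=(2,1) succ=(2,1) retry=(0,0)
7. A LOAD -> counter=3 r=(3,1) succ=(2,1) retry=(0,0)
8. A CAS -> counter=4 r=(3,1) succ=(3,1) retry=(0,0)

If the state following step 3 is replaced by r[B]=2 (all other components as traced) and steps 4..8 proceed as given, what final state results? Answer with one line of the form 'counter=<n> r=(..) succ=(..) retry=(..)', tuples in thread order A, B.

state after step 3 := counter=1 r=(0,2) succ=(1,0) retry=(0,0)
4. B CAS -> counter=1 r=(0,2) succ=(1,0) retry=(0,1)
5. A LOAD -> counter=1 r=(1,2) succ=(1,0) retry=(0,1)
6. A CAS -> counter=2 r=(1,2) succ=(2,0) retry=(0,1)
7. A LOAD -> counter=2 r=(2,2) succ=(2,0) retry=(0,1)
8. A CAS -> counter=3 r=(2,2) succ=(3,0) retry=(0,1)

counter=3 r=(2,2) succ=(3,0) retry=(0,1)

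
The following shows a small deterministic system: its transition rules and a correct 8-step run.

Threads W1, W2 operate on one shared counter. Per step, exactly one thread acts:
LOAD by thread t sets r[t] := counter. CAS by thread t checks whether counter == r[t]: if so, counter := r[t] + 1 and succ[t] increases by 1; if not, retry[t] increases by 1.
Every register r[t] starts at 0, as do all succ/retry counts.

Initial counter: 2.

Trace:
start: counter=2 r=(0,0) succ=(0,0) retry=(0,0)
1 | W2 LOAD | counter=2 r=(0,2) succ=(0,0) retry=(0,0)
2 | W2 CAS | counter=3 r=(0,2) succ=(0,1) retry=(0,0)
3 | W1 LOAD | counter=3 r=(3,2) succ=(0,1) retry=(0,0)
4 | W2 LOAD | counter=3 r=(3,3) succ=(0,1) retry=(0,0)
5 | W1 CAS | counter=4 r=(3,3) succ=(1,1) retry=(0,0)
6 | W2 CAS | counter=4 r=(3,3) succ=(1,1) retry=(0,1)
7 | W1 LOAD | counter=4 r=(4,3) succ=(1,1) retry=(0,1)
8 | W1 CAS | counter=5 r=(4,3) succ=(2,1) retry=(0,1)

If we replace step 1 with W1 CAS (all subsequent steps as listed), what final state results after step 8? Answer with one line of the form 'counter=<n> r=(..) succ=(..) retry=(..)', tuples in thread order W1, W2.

counter=4 r=(3,2) succ=(2,0) retry=(1,2)

(re-executing from step 1 with the substitution; state before step 1: counter=2 r=(0,0) succ=(0,0) retry=(0,0))
1 | W1 CAS | counter=2 r=(0,0) succ=(0,0) retry=(1,0)
2 | W2 CAS | counter=2 r=(0,0) succ=(0,0) retry=(1,1)
3 | W1 LOAD | counter=2 r=(2,0) succ=(0,0) retry=(1,1)
4 | W2 LOAD | counter=2 r=(2,2) succ=(0,0) retry=(1,1)
5 | W1 CAS | counter=3 r=(2,2) succ=(1,0) retry=(1,1)
6 | W2 CAS | counter=3 r=(2,2) succ=(1,0) retry=(1,2)
7 | W1 LOAD | counter=3 r=(3,2) succ=(1,0) retry=(1,2)
8 | W1 CAS | counter=4 r=(3,2) succ=(2,0) retry=(1,2)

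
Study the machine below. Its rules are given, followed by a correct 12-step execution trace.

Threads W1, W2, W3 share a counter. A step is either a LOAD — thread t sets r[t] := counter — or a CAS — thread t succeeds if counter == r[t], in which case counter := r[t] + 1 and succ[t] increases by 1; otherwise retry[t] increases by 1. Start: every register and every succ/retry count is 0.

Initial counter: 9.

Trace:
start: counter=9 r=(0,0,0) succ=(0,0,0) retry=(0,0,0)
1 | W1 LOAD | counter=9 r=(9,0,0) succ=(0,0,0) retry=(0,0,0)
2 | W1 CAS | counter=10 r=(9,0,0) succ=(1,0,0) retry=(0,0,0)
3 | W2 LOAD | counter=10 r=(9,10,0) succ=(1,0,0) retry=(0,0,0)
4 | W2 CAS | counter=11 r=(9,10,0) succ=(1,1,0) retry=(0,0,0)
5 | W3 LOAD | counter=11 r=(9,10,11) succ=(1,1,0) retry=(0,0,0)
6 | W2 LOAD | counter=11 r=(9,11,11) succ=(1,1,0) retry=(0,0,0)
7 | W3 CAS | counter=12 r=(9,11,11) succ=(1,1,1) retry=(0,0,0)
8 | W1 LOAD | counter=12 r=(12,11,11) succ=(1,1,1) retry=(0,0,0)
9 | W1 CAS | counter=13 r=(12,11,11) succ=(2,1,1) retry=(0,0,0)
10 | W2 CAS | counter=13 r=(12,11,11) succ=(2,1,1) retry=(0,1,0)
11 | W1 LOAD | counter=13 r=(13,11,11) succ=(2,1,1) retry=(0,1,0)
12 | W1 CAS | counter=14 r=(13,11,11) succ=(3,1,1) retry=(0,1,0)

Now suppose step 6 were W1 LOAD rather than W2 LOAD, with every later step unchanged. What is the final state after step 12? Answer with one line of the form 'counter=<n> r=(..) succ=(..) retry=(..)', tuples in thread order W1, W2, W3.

counter=14 r=(13,10,11) succ=(3,1,1) retry=(0,1,0)

(re-executing from step 6 with the substitution; state before step 6: counter=11 r=(9,10,11) succ=(1,1,0) retry=(0,0,0))
6 | W1 LOAD | counter=11 r=(11,10,11) succ=(1,1,0) retry=(0,0,0)
7 | W3 CAS | counter=12 r=(11,10,11) succ=(1,1,1) retry=(0,0,0)
8 | W1 LOAD | counter=12 r=(12,10,11) succ=(1,1,1) retry=(0,0,0)
9 | W1 CAS | counter=13 r=(12,10,11) succ=(2,1,1) retry=(0,0,0)
10 | W2 CAS | counter=13 r=(12,10,11) succ=(2,1,1) retry=(0,1,0)
11 | W1 LOAD | counter=13 r=(13,10,11) succ=(2,1,1) retry=(0,1,0)
12 | W1 CAS | counter=14 r=(13,10,11) succ=(3,1,1) retry=(0,1,0)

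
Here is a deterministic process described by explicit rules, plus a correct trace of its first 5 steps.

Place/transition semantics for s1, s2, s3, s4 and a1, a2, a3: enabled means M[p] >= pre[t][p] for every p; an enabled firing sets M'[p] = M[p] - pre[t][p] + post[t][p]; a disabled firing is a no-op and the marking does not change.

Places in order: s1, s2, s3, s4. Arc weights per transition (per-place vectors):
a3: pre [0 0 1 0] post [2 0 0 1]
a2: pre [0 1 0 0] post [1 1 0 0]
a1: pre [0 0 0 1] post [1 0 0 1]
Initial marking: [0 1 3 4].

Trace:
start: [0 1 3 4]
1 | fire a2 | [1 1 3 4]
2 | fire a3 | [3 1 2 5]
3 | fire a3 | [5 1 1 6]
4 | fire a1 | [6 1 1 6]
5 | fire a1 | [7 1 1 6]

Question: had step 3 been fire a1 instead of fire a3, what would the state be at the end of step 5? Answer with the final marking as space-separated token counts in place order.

6 1 2 5

(re-executing from step 3 with the substitution; state before step 3: [3 1 2 5])
3 | fire a1 | [4 1 2 5]
4 | fire a1 | [5 1 2 5]
5 | fire a1 | [6 1 2 5]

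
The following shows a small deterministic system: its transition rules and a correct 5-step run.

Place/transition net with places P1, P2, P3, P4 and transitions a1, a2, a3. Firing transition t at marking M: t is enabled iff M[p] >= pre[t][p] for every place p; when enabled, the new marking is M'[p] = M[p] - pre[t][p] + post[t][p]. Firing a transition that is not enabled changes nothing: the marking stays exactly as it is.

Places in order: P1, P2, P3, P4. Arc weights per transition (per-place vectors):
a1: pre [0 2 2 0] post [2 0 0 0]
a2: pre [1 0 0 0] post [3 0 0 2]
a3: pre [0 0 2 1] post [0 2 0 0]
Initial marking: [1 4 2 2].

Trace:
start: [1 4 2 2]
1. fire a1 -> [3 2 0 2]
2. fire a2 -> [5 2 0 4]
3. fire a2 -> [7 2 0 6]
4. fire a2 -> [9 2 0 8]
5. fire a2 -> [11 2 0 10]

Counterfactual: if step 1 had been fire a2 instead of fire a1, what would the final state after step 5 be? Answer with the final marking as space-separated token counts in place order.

(re-executing from step 1 with the substitution; state before step 1: [1 4 2 2])
1. fire a2 -> [3 4 2 4]
2. fire a2 -> [5 4 2 6]
3. fire a2 -> [7 4 2 8]
4. fire a2 -> [9 4 2 10]
5. fire a2 -> [11 4 2 12]

11 4 2 12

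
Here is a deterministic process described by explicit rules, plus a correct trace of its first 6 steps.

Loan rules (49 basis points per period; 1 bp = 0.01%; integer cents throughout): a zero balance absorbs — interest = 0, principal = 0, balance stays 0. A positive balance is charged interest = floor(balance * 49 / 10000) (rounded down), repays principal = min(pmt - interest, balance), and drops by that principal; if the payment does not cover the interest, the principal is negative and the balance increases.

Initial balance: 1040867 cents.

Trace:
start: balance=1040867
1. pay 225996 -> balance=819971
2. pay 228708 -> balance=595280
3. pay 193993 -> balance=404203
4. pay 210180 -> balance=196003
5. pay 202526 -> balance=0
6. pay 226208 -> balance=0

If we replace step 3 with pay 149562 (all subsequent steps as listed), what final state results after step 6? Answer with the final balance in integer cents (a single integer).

(re-executing from step 3 with the substitution; state before step 3: balance=595280)
3. pay 149562 -> balance=448634
4. pay 210180 -> balance=240652
5. pay 202526 -> balance=39305
6. pay 226208 -> balance=0

0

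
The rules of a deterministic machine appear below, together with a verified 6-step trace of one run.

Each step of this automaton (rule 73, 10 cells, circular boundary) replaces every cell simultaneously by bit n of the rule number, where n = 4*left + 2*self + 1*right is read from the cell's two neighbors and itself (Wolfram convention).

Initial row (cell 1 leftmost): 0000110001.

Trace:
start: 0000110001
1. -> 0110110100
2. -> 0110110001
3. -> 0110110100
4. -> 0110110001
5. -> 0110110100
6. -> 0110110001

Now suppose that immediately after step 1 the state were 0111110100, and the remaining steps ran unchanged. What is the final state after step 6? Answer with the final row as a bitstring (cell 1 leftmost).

0000010000

state after step 1 := 0111110100
2. -> 0100010001
3. -> 0001000100
4. -> 1100010001
5. -> 0101000101
6. -> 0000010000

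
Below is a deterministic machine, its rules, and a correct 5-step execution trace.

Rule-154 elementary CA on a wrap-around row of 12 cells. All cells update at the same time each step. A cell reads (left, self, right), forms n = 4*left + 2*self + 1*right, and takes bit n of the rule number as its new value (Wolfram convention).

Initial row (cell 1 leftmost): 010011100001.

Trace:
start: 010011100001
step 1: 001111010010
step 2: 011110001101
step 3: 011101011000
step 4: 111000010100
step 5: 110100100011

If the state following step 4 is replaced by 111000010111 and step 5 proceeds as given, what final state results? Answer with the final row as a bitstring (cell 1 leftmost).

110100100111

state after step 4 := 111000010111
step 5: 110100100111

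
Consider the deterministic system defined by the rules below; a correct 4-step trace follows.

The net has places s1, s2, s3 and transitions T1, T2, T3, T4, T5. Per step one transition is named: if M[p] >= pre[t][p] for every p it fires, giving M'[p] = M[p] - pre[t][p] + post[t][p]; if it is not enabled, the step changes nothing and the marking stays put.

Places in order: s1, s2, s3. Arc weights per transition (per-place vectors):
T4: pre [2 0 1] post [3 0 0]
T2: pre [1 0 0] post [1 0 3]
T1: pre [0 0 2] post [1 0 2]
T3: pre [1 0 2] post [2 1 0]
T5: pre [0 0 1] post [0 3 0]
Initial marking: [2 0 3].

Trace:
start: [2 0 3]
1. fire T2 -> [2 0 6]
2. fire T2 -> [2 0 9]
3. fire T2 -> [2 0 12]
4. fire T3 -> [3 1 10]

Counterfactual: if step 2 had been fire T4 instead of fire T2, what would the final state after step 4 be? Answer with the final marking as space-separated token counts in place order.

(re-executing from step 2 with the substitution; state before step 2: [2 0 6])
2. fire T4 -> [3 0 5]
3. fire T2 -> [3 0 8]
4. fire T3 -> [4 1 6]

4 1 6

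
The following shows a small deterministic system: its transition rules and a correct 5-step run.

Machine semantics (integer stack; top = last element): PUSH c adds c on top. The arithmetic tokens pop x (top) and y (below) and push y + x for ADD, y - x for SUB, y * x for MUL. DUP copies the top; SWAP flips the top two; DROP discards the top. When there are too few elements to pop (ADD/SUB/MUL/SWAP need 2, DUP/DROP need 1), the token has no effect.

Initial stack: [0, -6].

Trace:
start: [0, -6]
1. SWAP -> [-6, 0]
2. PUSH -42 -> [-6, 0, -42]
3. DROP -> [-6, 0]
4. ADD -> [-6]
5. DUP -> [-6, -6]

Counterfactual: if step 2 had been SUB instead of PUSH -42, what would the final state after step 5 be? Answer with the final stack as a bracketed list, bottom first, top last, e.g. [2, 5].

[]

(re-executing from step 2 with the substitution; state before step 2: [-6, 0])
2. SUB -> [-6]
3. DROP -> []
4. ADD -> []
5. DUP -> []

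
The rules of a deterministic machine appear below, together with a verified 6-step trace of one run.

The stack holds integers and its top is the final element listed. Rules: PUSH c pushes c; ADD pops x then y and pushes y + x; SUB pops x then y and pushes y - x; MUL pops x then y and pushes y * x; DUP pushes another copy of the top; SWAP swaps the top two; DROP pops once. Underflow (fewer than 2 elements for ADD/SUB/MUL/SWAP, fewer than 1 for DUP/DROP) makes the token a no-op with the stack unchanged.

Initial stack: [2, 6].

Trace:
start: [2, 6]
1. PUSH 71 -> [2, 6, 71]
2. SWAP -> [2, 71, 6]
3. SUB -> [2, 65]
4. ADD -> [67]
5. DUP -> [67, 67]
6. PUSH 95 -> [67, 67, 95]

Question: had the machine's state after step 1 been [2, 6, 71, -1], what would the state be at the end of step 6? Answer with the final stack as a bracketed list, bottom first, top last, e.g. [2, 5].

state after step 1 := [2, 6, 71, -1]
2. SWAP -> [2, 6, -1, 71]
3. SUB -> [2, 6, -72]
4. ADD -> [2, -66]
5. DUP -> [2, -66, -66]
6. PUSH 95 -> [2, -66, -66, 95]

[2, -66, -66, 95]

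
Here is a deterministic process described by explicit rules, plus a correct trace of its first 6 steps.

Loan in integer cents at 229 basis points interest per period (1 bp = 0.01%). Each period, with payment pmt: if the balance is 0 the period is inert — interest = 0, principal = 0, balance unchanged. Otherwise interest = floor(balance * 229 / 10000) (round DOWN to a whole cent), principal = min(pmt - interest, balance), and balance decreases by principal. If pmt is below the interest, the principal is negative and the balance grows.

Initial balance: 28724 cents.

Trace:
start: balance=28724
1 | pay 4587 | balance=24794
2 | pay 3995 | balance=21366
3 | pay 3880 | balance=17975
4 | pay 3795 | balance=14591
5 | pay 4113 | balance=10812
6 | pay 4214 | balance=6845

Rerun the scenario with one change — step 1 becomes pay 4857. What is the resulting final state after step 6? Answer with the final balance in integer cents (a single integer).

(re-executing from step 1 with the substitution; state before step 1: balance=28724)
1 | pay 4857 | balance=24524
2 | pay 3995 | balance=21090
3 | pay 3880 | balance=17692
4 | pay 3795 | balance=14302
5 | pay 4113 | balance=10516
6 | pay 4214 | balance=6542

6542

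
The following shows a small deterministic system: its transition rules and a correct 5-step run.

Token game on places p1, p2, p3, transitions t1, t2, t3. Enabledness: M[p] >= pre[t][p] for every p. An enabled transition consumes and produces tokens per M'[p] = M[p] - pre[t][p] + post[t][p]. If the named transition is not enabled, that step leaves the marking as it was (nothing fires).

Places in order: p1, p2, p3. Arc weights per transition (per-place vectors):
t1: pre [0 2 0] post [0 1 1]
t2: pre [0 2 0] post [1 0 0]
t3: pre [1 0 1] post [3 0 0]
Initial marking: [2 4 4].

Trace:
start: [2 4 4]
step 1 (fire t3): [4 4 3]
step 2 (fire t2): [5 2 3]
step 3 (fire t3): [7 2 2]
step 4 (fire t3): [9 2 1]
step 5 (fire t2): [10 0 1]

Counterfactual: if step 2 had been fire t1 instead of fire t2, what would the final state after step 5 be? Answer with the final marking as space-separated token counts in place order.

(re-executing from step 2 with the substitution; state before step 2: [4 4 3])
step 2 (fire t1): [4 3 4]
step 3 (fire t3): [6 3 3]
step 4 (fire t3): [8 3 2]
step 5 (fire t2): [9 1 2]

9 1 2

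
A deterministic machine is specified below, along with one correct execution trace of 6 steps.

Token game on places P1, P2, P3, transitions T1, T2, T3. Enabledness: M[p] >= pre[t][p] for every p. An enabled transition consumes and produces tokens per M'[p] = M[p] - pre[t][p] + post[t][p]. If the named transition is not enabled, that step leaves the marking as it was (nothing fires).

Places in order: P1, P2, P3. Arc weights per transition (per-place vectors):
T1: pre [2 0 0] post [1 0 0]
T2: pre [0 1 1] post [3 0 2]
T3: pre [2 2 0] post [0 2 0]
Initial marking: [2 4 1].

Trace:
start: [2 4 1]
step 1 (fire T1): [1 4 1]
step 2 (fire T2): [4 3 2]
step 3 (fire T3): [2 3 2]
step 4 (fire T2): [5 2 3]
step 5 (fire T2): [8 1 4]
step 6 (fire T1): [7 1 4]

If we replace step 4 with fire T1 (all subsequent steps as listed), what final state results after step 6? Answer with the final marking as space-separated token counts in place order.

3 2 3

(re-executing from step 4 with the substitution; state before step 4: [2 3 2])
step 4 (fire T1): [1 3 2]
step 5 (fire T2): [4 2 3]
step 6 (fire T1): [3 2 3]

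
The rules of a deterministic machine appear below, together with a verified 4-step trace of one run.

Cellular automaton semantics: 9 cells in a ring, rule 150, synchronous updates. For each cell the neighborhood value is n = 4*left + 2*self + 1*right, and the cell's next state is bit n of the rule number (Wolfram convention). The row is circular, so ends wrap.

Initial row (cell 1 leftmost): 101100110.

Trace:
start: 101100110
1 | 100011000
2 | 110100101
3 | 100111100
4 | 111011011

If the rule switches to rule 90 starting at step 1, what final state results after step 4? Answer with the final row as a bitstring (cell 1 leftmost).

010111101

(re-executing steps 1..4 under rule 90; state before step 1: 101100110)
1 | 001111110
2 | 011000011
3 | 011100111
4 | 010111101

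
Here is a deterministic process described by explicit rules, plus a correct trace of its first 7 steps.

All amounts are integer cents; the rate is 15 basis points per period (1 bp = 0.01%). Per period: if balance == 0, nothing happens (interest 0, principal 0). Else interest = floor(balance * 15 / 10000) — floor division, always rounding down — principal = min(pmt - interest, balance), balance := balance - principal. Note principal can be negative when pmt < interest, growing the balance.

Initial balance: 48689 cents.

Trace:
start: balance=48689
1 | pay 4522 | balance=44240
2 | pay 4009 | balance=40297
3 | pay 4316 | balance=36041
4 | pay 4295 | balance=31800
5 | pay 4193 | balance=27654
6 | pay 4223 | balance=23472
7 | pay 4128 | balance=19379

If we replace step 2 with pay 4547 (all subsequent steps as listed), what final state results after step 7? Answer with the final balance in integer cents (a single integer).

18836

(re-executing from step 2 with the substitution; state before step 2: balance=44240)
2 | pay 4547 | balance=39759
3 | pay 4316 | balance=35502
4 | pay 4295 | balance=31260
5 | pay 4193 | balance=27113
6 | pay 4223 | balance=22930
7 | pay 4128 | balance=18836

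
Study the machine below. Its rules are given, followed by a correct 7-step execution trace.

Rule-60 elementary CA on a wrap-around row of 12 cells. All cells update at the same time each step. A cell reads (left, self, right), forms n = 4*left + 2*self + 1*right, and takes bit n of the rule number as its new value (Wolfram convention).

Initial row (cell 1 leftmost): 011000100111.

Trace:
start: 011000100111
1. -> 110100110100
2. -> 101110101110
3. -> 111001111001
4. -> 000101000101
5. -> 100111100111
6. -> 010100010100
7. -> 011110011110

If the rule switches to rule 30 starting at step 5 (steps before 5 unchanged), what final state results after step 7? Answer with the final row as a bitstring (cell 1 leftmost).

111111111111

(re-executing steps 5..7 under rule 30; state before step 5: 000101000101)
5. -> 101101101101
6. -> 001001001001
7. -> 111111111111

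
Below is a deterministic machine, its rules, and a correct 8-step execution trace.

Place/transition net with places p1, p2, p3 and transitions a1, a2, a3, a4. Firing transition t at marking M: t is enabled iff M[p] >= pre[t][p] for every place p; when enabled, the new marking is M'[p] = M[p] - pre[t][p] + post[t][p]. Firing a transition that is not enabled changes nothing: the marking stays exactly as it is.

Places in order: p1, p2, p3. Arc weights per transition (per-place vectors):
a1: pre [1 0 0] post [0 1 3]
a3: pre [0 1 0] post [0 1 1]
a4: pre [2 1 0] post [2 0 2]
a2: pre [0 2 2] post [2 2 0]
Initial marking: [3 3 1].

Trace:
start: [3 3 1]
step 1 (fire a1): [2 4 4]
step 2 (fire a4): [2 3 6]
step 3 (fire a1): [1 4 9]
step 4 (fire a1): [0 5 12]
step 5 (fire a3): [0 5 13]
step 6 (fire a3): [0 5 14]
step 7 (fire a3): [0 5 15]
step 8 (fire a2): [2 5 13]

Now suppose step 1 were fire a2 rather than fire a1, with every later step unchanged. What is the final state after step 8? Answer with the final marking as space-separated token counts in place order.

(re-executing from step 1 with the substitution; state before step 1: [3 3 1])
step 1 (fire a2): [3 3 1]
step 2 (fire a4): [3 2 3]
step 3 (fire a1): [2 3 6]
step 4 (fire a1): [1 4 9]
step 5 (fire a3): [1 4 10]
step 6 (fire a3): [1 4 11]
step 7 (fire a3): [1 4 12]
step 8 (fire a2): [3 4 10]

3 4 10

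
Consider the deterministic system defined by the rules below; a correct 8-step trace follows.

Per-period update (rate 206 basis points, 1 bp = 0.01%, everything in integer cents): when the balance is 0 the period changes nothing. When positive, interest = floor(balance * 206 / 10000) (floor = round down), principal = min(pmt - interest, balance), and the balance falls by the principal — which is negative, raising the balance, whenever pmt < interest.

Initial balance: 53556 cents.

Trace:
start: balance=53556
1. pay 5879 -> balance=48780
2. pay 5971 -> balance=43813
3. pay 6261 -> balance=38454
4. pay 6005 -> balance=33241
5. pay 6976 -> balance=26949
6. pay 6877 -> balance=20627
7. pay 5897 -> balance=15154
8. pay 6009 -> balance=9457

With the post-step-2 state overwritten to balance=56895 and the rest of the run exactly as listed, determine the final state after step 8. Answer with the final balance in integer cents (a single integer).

state after step 2 := balance=56895
3. pay 6261 -> balance=51806
4. pay 6005 -> balance=46868
5. pay 6976 -> balance=40857
6. pay 6877 -> balance=34821
7. pay 5897 -> balance=29641
8. pay 6009 -> balance=24242

24242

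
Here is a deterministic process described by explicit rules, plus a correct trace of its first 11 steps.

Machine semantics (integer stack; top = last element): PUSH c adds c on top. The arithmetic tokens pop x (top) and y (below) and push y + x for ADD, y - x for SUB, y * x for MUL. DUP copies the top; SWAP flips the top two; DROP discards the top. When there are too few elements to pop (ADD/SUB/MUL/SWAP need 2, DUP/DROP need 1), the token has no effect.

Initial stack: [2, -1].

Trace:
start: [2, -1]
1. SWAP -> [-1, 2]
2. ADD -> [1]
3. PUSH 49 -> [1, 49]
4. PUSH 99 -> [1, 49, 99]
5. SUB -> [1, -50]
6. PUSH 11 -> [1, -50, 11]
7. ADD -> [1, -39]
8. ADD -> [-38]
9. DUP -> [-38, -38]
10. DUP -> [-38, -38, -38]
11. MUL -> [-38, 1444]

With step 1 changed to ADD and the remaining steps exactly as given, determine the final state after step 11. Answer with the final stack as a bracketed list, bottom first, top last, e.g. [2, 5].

[-38, 1444]

(re-executing from step 1 with the substitution; state before step 1: [2, -1])
1. ADD -> [1]
2. ADD -> [1]
3. PUSH 49 -> [1, 49]
4. PUSH 99 -> [1, 49, 99]
5. SUB -> [1, -50]
6. PUSH 11 -> [1, -50, 11]
7. ADD -> [1, -39]
8. ADD -> [-38]
9. DUP -> [-38, -38]
10. DUP -> [-38, -38, -38]
11. MUL -> [-38, 1444]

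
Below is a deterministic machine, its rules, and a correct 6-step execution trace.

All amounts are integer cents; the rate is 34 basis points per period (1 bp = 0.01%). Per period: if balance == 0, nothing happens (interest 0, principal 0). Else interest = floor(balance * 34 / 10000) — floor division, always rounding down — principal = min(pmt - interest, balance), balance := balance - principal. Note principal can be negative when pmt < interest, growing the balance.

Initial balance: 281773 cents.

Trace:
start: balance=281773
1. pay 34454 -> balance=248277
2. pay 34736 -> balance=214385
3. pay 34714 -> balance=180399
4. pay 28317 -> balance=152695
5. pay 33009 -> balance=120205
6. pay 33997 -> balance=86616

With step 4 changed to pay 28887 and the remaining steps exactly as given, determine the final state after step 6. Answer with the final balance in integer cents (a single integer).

(re-executing from step 4 with the substitution; state before step 4: balance=180399)
4. pay 28887 -> balance=152125
5. pay 33009 -> balance=119633
6. pay 33997 -> balance=86042

86042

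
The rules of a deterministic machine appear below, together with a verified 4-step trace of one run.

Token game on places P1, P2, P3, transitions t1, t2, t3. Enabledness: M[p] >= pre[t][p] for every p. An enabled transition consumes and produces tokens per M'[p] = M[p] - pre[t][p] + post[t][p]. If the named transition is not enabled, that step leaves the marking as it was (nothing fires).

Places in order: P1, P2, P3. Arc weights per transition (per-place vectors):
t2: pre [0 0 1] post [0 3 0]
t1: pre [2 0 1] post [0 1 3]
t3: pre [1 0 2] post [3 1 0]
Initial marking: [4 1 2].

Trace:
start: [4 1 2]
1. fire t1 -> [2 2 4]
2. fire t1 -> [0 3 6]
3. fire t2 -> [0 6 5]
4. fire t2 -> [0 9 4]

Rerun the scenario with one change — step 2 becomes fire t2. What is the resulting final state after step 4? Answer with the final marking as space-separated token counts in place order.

(re-executing from step 2 with the substitution; state before step 2: [2 2 4])
2. fire t2 -> [2 5 3]
3. fire t2 -> [2 8 2]
4. fire t2 -> [2 11 1]

2 11 1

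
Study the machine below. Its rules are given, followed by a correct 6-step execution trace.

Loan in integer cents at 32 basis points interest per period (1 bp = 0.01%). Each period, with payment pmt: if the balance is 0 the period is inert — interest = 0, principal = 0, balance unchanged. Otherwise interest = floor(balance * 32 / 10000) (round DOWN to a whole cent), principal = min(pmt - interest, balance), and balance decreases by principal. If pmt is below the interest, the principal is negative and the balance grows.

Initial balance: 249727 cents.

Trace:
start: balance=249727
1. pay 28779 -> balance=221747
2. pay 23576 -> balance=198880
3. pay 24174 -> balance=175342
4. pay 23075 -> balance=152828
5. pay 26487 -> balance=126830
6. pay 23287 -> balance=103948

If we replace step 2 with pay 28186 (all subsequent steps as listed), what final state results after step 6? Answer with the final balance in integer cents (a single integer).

99278

(re-executing from step 2 with the substitution; state before step 2: balance=221747)
2. pay 28186 -> balance=194270
3. pay 24174 -> balance=170717
4. pay 23075 -> balance=148188
5. pay 26487 -> balance=122175
6. pay 23287 -> balance=99278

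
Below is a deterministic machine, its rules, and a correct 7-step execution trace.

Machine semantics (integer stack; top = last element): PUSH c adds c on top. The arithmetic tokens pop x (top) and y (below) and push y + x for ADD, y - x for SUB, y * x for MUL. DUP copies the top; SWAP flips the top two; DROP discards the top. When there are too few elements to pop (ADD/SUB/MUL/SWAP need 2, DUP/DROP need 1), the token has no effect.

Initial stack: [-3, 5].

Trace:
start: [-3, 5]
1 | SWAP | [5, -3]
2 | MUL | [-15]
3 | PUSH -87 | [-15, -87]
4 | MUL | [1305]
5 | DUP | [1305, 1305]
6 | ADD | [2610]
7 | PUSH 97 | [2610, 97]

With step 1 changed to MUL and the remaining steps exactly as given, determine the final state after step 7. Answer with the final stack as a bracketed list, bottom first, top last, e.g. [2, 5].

[2610, 97]

(re-executing from step 1 with the substitution; state before step 1: [-3, 5])
1 | MUL | [-15]
2 | MUL | [-15]
3 | PUSH -87 | [-15, -87]
4 | MUL | [1305]
5 | DUP | [1305, 1305]
6 | ADD | [2610]
7 | PUSH 97 | [2610, 97]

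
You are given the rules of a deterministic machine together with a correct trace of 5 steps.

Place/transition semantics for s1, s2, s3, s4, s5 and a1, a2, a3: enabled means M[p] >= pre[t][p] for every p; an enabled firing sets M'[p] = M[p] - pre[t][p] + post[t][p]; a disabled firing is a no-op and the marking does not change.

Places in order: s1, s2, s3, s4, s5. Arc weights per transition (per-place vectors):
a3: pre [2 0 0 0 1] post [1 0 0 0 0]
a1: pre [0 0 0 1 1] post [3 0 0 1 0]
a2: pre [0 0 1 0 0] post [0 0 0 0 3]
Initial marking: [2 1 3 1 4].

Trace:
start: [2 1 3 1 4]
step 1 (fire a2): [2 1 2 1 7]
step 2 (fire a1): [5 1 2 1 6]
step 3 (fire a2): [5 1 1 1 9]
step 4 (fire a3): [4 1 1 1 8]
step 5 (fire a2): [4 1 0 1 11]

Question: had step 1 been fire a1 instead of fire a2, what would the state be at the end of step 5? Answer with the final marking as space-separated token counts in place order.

(re-executing from step 1 with the substitution; state before step 1: [2 1 3 1 4])
step 1 (fire a1): [5 1 3 1 3]
step 2 (fire a1): [8 1 3 1 2]
step 3 (fire a2): [8 1 2 1 5]
step 4 (fire a3): [7 1 2 1 4]
step 5 (fire a2): [7 1 1 1 7]

7 1 1 1 7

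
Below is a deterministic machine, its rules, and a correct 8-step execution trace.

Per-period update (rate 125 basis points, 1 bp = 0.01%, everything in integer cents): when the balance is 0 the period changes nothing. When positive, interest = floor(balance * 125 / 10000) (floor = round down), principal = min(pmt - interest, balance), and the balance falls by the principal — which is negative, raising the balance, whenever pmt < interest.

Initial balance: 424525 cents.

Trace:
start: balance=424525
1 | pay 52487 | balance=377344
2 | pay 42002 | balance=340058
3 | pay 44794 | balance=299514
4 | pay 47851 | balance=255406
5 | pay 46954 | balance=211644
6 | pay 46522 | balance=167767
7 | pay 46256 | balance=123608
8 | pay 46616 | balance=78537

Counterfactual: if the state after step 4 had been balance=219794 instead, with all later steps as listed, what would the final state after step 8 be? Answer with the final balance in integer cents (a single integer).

41110

state after step 4 := balance=219794
5 | pay 46954 | balance=175587
6 | pay 46522 | balance=131259
7 | pay 46256 | balance=86643
8 | pay 46616 | balance=41110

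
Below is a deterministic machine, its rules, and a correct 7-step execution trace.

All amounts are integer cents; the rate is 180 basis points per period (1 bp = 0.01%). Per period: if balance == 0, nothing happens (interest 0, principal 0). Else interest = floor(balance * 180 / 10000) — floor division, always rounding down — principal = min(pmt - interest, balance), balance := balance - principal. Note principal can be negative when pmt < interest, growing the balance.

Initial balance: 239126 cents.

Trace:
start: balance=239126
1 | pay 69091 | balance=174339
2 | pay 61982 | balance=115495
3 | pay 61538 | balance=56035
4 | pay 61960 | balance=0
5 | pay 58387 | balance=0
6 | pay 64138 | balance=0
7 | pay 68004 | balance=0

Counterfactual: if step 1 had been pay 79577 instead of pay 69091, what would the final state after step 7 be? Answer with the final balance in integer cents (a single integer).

0

(re-executing from step 1 with the substitution; state before step 1: balance=239126)
1 | pay 79577 | balance=163853
2 | pay 61982 | balance=104820
3 | pay 61538 | balance=45168
4 | pay 61960 | balance=0
5 | pay 58387 | balance=0
6 | pay 64138 | balance=0
7 | pay 68004 | balance=0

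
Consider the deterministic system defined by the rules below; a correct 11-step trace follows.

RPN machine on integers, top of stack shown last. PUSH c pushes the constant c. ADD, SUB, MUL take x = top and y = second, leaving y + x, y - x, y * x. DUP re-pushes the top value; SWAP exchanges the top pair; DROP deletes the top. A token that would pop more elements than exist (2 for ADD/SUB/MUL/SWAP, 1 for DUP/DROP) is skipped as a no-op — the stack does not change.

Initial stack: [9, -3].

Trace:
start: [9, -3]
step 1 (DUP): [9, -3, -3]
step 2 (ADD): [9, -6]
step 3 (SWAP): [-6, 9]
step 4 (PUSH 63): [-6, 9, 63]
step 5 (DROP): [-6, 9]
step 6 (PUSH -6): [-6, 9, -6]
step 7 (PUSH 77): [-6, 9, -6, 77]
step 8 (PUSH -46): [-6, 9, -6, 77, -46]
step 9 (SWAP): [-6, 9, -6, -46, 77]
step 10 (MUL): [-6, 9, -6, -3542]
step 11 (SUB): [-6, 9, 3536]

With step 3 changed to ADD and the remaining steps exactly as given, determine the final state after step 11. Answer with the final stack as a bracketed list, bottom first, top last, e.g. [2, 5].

[3, 3536]

(re-executing from step 3 with the substitution; state before step 3: [9, -6])
step 3 (ADD): [3]
step 4 (PUSH 63): [3, 63]
step 5 (DROP): [3]
step 6 (PUSH -6): [3, -6]
step 7 (PUSH 77): [3, -6, 77]
step 8 (PUSH -46): [3, -6, 77, -46]
step 9 (SWAP): [3, -6, -46, 77]
step 10 (MUL): [3, -6, -3542]
step 11 (SUB): [3, 3536]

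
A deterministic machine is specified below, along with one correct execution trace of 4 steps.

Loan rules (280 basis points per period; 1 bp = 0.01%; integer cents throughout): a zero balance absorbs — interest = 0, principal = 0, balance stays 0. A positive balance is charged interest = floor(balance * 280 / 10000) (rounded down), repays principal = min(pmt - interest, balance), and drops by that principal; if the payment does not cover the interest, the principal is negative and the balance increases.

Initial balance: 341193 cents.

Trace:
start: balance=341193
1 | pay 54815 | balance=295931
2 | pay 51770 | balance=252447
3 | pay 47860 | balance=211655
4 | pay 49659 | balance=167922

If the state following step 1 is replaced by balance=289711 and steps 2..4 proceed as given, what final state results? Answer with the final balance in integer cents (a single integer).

state after step 1 := balance=289711
2 | pay 51770 | balance=246052
3 | pay 47860 | balance=205081
4 | pay 49659 | balance=161164

161164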